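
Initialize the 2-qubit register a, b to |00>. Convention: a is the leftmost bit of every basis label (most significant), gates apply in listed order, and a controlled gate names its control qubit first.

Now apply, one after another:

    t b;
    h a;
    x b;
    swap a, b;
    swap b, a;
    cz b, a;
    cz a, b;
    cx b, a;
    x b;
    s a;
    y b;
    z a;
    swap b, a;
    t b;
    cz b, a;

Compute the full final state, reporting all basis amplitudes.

The resulting statevector has amplitude 0 on |00>, 0 on |01>, sqrt(2)*I/2 on |10>, -sqrt(2)*exp(I*pi/4)/2 on |11>.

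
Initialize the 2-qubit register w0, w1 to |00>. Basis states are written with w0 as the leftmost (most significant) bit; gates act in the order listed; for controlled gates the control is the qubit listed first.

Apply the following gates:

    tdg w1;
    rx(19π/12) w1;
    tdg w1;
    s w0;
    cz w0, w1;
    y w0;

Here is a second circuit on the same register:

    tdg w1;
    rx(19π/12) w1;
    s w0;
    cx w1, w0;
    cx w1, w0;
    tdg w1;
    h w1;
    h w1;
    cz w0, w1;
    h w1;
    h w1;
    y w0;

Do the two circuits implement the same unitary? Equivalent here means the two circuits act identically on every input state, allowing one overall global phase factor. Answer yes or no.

Yes: on every input state the two circuits agree up to one overall phase factor.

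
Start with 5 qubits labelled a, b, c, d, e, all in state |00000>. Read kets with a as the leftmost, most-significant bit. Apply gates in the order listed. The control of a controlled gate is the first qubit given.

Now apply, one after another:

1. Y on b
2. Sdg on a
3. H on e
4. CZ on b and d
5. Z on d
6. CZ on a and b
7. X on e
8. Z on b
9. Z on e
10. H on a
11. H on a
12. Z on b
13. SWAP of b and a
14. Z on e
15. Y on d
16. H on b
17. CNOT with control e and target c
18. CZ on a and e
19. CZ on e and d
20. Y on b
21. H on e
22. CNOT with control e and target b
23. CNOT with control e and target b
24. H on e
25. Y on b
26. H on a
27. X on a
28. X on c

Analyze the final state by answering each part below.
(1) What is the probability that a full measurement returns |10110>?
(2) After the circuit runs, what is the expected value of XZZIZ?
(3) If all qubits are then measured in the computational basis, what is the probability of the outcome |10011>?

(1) The probability of measuring |10110> is 1/8. Key observation: steps 20-25 multiply out to the identity, so the circuit reduces to the remaining gates.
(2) The expectation value of XZZIZ is 0.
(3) A full measurement returns |10011> with probability 1/8.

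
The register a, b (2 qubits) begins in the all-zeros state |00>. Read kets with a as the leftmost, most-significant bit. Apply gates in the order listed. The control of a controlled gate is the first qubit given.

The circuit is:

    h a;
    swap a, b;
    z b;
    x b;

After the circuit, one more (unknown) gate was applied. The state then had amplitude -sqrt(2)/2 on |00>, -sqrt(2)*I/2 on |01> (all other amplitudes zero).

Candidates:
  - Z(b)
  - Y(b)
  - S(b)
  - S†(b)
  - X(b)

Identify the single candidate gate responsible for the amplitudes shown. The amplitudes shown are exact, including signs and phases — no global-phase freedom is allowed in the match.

The applied gate was S†(b).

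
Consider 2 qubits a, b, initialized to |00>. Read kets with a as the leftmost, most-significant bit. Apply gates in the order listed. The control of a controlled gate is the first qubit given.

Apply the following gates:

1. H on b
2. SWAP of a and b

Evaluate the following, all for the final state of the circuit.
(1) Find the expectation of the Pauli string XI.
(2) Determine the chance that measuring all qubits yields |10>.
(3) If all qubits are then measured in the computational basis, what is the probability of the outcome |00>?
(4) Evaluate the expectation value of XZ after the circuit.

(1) The observable XI averages to 1.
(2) The probability of measuring |10> is 1/2.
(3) Outcome |00> occurs with probability 1/2.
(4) The expectation value of XZ is 1.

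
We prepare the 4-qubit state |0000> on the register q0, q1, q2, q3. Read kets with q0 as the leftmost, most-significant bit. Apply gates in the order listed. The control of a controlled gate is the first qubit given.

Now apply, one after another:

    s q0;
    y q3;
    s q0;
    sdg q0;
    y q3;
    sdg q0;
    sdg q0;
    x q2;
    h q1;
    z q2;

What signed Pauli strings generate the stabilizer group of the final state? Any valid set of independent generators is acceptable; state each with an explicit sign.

The final state is stabilized by the group generated by +IXII, +ZIII, -IIZI, +IIIZ; other independent generating sets are equally valid. Key observation: gates 1-6 undo each other exactly, leaving only the rest of the circuit to track.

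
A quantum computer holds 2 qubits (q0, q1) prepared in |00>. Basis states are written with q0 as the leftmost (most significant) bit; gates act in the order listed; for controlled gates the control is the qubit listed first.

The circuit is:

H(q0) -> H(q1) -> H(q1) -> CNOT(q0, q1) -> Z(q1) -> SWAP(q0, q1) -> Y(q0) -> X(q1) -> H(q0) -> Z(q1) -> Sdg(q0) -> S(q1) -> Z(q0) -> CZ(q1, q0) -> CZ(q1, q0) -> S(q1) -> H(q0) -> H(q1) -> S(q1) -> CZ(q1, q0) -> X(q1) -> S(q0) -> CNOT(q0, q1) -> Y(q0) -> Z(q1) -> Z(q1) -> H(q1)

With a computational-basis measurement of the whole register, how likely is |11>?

The probability of measuring |11> is 1/2. Key observation: steps 2-3 multiply out to the identity, so the circuit reduces to the remaining gates.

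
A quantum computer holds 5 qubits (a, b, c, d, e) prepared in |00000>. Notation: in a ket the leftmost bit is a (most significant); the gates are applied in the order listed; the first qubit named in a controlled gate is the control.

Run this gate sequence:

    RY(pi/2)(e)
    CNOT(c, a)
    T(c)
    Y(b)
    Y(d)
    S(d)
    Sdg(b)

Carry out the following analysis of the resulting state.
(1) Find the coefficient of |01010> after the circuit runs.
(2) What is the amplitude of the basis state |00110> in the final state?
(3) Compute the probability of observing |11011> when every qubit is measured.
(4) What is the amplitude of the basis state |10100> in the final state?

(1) |01010> carries amplitude -sqrt(2)/2 in the final state.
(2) |00110> carries amplitude 0 in the final state.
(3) A full measurement returns |11011> with probability 0.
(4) The final state's coefficient on |10100> equals 0.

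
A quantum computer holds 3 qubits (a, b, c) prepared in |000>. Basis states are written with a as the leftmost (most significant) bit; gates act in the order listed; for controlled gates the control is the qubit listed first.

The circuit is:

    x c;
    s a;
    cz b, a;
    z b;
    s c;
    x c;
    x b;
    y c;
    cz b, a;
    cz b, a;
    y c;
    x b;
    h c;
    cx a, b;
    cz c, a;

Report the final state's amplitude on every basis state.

The resulting statevector has amplitude sqrt(2)*I/2 on |000>, sqrt(2)*I/2 on |001>, and 0 on every other basis state. Key observation: the block from step 7 through step 12 cancels to the identity and can be dropped.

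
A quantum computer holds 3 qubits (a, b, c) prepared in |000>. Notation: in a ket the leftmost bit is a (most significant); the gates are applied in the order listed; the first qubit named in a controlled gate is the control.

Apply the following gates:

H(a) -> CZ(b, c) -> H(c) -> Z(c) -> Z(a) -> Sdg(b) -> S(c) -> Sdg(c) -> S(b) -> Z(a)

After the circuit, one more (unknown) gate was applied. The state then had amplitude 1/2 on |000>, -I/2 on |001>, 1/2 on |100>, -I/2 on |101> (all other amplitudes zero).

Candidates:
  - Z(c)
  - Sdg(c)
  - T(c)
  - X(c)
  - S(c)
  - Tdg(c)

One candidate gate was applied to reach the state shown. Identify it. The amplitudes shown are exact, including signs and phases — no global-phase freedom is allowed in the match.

It was S(c) that produced the state shown.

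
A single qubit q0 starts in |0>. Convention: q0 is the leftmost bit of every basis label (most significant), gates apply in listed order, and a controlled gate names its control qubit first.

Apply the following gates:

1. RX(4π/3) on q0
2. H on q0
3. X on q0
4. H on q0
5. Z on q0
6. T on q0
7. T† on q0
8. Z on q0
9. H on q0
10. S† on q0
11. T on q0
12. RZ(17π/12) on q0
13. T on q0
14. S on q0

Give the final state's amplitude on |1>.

|1> carries amplitude (sqrt(2) + sqrt(6)*I)*exp(5*I*pi/24)/4 in the final state. Key observation: steps 2-5 multiply out to the identity, so the circuit reduces to the remaining gates.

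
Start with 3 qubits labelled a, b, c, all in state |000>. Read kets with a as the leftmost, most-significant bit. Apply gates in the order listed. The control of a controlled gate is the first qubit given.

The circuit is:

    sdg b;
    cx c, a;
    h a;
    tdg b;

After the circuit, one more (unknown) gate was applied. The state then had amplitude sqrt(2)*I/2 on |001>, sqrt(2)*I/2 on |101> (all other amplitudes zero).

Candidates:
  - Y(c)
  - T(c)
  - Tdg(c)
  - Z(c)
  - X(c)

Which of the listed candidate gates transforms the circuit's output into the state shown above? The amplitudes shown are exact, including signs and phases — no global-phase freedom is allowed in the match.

The unique candidate consistent with the amplitudes is Y(c).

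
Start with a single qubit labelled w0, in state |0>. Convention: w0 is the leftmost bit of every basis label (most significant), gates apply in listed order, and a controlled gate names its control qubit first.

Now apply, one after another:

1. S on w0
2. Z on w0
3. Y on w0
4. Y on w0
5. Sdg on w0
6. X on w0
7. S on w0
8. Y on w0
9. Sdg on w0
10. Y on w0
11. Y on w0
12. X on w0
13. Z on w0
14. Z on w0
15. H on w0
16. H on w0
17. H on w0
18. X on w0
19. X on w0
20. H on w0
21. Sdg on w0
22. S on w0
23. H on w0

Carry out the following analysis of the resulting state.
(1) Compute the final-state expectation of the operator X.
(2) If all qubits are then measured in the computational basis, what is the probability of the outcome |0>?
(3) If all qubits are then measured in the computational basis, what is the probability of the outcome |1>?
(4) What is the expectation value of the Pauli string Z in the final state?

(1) The expectation value of X is -1.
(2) The probability of measuring |0> is 1/2.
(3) Outcome |1> occurs with probability 1/2.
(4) The expectation value of Z is 0.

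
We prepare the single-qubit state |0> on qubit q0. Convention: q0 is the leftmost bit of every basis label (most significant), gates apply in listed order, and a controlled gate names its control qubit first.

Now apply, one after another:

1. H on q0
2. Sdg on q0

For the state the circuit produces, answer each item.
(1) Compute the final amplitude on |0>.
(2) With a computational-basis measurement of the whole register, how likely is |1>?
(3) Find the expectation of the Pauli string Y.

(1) The amplitude on |0> is sqrt(2)/2.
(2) Outcome |1> occurs with probability 1/2.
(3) In the final state, Y has expectation -1.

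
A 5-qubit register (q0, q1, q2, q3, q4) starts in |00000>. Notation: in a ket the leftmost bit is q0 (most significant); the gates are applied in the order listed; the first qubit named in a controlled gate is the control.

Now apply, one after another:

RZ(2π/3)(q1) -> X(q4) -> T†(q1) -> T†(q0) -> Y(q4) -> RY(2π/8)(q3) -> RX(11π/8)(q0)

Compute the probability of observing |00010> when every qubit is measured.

The probability of measuring |00010> is (2 - sqrt(2))*(2 - sqrt(2 - sqrt(2)))/16.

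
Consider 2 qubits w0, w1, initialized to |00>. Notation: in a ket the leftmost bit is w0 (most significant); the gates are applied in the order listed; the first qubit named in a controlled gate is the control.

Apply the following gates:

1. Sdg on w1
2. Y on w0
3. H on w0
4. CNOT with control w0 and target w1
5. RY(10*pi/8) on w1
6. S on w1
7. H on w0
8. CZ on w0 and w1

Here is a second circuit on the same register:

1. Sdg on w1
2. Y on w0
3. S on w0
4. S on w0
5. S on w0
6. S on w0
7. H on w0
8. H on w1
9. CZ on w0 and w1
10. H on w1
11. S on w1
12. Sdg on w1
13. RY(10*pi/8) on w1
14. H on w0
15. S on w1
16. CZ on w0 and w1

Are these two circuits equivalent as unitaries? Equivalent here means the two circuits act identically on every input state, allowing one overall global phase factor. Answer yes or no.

Yes, they are equivalent — the unitaries differ by at most a global phase.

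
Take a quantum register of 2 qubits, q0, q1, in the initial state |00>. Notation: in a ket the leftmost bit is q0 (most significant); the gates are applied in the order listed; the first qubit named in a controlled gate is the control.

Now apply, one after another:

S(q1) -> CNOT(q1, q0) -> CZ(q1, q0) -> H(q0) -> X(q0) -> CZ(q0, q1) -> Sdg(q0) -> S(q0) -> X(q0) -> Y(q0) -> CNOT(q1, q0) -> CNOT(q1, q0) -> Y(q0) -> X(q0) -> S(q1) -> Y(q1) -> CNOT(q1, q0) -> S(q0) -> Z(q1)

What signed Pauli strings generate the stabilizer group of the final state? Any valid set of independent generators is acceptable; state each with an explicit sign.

The final state is stabilized by the group generated by +YI, -IZ; other independent generating sets are equally valid. Key observation: steps 9-14 multiply out to the identity, so the circuit reduces to the remaining gates.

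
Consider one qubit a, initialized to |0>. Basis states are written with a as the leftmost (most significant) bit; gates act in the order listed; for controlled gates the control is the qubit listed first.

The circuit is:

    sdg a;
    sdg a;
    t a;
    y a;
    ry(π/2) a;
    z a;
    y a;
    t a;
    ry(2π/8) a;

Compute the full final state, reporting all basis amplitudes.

After the circuit, the state carries amplitude sqrt(2)*(-sqrt(sqrt(2) + 2) - sqrt(2 - sqrt(2))*exp(I*pi/4))/4 on |0>, sqrt(2)*(-sqrt(2 - sqrt(2)) + sqrt(sqrt(2) + 2)*exp(I*pi/4))/4 on |1>.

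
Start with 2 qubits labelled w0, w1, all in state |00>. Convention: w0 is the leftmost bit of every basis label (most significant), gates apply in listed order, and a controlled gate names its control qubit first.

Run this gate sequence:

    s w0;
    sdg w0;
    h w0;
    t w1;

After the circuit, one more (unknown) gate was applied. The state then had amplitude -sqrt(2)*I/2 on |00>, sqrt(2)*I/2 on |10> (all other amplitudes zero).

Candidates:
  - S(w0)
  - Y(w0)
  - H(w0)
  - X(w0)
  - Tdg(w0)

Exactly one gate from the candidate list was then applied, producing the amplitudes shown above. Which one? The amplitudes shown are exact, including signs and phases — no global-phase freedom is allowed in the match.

The unique candidate consistent with the amplitudes is Y(w0). Key observation: steps 1-2 multiply out to the identity, so the circuit reduces to the remaining gates.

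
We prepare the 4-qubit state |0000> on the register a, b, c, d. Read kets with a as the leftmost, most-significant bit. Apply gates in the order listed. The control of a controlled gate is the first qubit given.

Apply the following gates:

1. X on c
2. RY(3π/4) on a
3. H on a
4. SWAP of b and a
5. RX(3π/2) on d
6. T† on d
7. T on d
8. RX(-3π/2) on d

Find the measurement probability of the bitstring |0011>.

A full measurement returns |0011> with probability 0.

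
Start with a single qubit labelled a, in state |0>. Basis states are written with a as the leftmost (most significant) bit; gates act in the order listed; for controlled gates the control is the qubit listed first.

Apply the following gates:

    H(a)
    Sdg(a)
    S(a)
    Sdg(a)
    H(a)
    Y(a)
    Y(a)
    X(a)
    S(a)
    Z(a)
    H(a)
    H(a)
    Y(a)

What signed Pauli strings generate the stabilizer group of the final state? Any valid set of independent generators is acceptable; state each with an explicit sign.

One valid set of independent stabilizer generators is +X (any independent generating set of the same group is equally correct).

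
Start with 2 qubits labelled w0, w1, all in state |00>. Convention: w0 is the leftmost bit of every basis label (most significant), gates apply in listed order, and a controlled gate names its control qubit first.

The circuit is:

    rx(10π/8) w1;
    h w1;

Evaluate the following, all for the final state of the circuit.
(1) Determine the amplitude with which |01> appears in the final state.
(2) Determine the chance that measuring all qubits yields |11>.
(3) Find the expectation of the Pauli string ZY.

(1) The final state's coefficient on |01> equals -sqrt(2)*sqrt(2 - sqrt(2))/4 + sqrt(2)*I*sqrt(sqrt(2) + 2)/4.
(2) Outcome |11> occurs with probability 0.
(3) The expectation value of ZY is -sqrt(2)/2.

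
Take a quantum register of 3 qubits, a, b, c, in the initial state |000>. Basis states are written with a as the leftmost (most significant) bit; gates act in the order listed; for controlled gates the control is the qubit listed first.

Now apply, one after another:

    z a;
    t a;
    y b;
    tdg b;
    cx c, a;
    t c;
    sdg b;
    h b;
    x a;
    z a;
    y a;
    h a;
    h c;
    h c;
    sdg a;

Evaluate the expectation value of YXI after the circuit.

The expectation value of YXI is 1.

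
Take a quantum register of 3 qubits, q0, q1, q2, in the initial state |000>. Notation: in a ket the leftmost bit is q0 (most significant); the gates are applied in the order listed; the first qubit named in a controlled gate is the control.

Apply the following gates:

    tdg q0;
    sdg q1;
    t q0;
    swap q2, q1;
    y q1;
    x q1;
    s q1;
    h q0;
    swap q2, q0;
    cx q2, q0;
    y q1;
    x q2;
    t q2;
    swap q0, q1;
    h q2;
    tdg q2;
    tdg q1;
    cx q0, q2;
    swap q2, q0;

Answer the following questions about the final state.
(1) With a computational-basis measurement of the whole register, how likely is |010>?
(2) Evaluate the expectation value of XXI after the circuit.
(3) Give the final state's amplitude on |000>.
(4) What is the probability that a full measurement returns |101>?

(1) Outcome |010> occurs with probability 0.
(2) In the final state, XXI has expectation -sqrt(2)/2.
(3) The amplitude on |000> is 0.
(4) Outcome |101> occurs with probability 1/4.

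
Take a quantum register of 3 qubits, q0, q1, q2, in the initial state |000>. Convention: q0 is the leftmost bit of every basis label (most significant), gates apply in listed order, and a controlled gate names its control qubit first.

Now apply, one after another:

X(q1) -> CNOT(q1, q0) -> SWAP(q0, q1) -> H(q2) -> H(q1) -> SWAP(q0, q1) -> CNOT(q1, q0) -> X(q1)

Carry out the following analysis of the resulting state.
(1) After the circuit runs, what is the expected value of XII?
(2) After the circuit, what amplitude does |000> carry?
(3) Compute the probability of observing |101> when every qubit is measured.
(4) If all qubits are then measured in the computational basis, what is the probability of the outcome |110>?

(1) The observable XII averages to -1.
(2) |000> carries amplitude -1/2 in the final state.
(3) Outcome |101> occurs with probability 1/4.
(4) The probability of measuring |110> is 0.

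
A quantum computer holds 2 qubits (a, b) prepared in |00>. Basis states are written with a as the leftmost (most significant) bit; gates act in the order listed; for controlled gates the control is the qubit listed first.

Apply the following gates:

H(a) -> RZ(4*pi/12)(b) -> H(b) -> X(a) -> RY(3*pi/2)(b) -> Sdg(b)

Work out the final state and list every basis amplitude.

The resulting statevector has amplitude sqrt(2)*exp(5*I*pi/6)/2 on |00>, 0 on |01>, sqrt(2)*exp(5*I*pi/6)/2 on |10>, 0 on |11>.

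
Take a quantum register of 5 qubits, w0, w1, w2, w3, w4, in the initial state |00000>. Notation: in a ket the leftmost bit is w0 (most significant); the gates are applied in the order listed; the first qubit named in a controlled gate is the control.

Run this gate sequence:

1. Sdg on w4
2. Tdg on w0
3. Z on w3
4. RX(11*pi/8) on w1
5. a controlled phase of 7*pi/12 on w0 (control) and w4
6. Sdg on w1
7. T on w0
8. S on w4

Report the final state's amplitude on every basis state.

The resulting statevector has amplitude -cos(5*pi/16) on |00000>, -sin(5*pi/16) on |01000>, and 0 on every other basis state.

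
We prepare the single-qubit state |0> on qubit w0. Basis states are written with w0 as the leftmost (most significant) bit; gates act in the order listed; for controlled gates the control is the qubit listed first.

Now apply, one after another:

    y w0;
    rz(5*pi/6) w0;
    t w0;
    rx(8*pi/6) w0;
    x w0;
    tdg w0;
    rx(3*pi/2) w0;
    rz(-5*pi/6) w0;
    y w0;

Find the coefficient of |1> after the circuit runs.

The final state's coefficient on |1> equals (sqrt(2) + sqrt(6)*exp(3*I*pi/4))*exp(I*pi/12)/4.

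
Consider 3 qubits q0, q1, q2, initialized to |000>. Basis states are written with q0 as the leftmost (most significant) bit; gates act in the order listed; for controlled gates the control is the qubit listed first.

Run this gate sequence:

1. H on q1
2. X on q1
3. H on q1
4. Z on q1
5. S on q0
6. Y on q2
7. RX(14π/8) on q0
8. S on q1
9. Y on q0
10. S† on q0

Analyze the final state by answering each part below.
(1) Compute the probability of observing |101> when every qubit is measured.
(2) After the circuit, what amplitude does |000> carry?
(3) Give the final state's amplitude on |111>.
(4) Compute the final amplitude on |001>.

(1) Outcome |101> occurs with probability sqrt(2)/4 + 1/2. Key observation: gates 1-4 undo each other exactly, leaving only the rest of the circuit to track.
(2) The amplitude on |000> is 0.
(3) |111> carries amplitude 0 in the final state.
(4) The final state's coefficient on |001> equals -I*sqrt(2 - sqrt(2))/2.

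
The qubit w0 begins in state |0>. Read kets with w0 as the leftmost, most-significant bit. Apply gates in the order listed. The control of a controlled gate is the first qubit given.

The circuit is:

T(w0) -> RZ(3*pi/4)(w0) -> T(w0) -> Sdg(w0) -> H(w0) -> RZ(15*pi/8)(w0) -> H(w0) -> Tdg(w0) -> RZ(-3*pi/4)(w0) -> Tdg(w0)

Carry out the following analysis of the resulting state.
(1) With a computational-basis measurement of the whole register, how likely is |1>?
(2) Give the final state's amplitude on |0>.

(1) Outcome |1> occurs with probability 1/2 - sqrt(sqrt(2) + 2)/4.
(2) The final state's coefficient on |0> equals (-1 + exp(7*I*pi/8))*exp(I*pi/16)/2.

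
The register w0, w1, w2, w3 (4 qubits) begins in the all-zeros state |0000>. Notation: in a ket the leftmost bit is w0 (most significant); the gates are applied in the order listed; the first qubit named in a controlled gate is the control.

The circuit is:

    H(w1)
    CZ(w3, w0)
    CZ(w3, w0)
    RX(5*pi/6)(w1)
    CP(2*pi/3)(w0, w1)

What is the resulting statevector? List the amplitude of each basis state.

The final amplitudes are (1 - I)*(sqrt(3) - I)/4 on |0000>, (1 - I)*(sqrt(3) - I)/4 on |0100>, and 0 on every other basis state. Key observation: steps 2-3 multiply out to the identity, so the circuit reduces to the remaining gates.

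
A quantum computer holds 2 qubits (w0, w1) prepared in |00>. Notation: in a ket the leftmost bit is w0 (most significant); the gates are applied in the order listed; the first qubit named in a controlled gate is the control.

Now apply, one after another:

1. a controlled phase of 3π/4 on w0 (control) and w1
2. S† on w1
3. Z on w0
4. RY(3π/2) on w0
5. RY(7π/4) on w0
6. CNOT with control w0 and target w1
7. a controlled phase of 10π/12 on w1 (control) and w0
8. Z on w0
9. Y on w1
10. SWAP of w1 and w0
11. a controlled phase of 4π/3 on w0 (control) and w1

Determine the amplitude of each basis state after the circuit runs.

The resulting statevector has amplitude 0 on |00>, sqrt(2)*(sqrt(2 - sqrt(2)) + sqrt(sqrt(2) + 2))*exp(I*pi/3)/4 on |01>, -sqrt(2)*I*sqrt(2 - sqrt(2))/4 + sqrt(2)*I*sqrt(sqrt(2) + 2)/4 on |10>, 0 on |11>.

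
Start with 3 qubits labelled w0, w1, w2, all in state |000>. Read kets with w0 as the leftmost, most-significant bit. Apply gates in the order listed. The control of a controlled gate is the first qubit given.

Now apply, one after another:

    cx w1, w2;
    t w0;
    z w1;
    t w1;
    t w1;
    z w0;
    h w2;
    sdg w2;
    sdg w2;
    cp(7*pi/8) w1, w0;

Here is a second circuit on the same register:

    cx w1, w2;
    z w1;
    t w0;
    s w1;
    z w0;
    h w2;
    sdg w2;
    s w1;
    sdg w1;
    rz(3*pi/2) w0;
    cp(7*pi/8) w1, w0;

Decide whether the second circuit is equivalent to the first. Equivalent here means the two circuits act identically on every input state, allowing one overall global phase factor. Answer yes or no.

No: there is an input state on which the two circuits produce genuinely different outputs (not merely differing by a phase).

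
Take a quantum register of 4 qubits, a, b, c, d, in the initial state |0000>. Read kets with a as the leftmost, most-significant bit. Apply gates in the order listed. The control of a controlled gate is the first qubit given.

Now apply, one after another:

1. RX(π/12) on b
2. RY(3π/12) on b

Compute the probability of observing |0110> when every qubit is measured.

The probability of measuring |0110> is 0.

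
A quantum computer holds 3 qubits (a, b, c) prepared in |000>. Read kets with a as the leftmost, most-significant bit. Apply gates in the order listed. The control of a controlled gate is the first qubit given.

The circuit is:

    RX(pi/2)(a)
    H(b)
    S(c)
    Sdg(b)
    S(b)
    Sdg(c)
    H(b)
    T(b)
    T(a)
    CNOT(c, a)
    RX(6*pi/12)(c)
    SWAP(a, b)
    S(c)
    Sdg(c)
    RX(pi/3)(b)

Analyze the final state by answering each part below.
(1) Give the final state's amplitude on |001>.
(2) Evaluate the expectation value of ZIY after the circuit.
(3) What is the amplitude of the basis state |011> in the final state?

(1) The amplitude on |001> is -sqrt(3)*I/4 + exp(3*I*pi/4)/4. Key observation: gates 2-7 undo each other exactly, leaving only the rest of the circuit to track.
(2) The expectation value of ZIY is -1.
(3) The final state's coefficient on |011> equals -1/4 - sqrt(3)*exp(I*pi/4)/4.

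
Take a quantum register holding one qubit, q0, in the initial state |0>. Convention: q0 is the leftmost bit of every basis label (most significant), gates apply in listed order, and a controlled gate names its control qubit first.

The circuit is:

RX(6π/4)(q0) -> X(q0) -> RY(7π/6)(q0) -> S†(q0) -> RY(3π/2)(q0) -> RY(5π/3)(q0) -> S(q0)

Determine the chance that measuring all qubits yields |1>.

Outcome |1> occurs with probability 3/4.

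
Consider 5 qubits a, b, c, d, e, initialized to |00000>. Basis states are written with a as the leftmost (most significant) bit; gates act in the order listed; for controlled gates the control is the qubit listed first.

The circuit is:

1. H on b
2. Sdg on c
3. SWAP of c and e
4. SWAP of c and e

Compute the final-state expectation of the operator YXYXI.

In the final state, YXYXI has expectation 0. Key observation: the block from step 3 through step 4 cancels to the identity and can be dropped.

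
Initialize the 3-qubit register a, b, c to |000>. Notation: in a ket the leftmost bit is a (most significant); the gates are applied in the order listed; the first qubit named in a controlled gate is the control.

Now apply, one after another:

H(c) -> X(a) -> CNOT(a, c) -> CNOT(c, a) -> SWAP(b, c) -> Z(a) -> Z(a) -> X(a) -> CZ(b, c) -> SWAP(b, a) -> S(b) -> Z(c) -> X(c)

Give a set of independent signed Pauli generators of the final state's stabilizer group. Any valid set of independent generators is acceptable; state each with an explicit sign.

One valid set of independent stabilizer generators is +XYI, +ZZI, -IIZ (any independent generating set of the same group is equally correct).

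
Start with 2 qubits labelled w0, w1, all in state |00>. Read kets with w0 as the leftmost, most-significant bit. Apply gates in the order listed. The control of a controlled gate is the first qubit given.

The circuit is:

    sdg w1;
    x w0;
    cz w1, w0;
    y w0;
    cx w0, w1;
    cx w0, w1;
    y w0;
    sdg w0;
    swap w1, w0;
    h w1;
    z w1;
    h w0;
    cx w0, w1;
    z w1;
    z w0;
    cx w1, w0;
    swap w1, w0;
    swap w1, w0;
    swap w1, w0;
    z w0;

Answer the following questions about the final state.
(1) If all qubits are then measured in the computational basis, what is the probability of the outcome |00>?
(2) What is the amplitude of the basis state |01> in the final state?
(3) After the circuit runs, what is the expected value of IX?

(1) Outcome |00> occurs with probability 1/4. Key observation: gates 18-19 undo each other exactly, leaving only the rest of the circuit to track.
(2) The amplitude on |01> is I/2.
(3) The observable IX averages to -1.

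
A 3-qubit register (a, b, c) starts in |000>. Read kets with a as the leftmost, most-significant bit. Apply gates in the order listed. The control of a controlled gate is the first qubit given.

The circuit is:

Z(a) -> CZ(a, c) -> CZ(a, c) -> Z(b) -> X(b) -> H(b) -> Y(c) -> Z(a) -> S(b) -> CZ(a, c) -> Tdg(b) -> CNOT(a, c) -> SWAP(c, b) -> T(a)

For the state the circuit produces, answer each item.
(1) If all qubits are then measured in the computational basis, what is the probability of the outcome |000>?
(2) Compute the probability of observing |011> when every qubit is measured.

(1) A full measurement returns |000> with probability 0. Key observation: steps 2-3 multiply out to the identity, so the circuit reduces to the remaining gates.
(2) A full measurement returns |011> with probability 1/2.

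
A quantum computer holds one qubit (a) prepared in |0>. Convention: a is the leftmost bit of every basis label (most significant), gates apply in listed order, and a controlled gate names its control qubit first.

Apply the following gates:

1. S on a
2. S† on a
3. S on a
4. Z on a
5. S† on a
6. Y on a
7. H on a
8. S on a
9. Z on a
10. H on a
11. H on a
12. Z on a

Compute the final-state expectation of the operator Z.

The observable Z averages to 0.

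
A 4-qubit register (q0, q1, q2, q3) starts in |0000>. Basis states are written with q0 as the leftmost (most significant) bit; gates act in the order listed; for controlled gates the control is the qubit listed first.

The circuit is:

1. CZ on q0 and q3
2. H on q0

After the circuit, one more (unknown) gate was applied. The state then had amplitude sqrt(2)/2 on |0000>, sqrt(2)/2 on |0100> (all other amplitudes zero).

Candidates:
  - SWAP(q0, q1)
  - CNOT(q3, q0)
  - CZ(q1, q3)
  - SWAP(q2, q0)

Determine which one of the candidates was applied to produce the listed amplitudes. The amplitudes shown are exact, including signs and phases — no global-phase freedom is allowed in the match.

The unique candidate consistent with the amplitudes is SWAP(q0, q1).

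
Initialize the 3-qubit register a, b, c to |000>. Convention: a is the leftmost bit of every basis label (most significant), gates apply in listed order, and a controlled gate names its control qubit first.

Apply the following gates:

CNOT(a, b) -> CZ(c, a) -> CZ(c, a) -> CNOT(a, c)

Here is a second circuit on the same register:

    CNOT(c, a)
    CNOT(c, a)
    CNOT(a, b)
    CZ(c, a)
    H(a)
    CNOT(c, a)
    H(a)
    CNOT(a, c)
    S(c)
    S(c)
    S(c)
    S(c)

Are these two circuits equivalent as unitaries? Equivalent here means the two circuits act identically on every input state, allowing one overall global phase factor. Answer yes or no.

Yes — the two circuits implement the same unitary up to a global phase.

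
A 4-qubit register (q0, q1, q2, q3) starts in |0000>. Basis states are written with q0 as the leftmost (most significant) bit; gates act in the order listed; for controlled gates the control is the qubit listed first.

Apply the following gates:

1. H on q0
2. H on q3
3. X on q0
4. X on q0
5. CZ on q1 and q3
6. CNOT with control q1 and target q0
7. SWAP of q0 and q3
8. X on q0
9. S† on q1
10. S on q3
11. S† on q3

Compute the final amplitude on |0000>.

The amplitude on |0000> is 1/2.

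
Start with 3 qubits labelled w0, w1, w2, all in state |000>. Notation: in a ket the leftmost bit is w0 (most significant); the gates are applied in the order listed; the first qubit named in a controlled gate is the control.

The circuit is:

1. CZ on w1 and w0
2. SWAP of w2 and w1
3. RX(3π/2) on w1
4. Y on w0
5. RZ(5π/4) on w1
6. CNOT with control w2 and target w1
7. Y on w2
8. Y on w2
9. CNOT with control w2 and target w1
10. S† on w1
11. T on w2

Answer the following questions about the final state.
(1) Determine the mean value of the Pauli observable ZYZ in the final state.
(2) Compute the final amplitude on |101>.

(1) The observable ZYZ averages to sqrt(2)/2. Key observation: the block from step 6 through step 9 cancels to the identity and can be dropped.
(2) |101> carries amplitude 0 in the final state.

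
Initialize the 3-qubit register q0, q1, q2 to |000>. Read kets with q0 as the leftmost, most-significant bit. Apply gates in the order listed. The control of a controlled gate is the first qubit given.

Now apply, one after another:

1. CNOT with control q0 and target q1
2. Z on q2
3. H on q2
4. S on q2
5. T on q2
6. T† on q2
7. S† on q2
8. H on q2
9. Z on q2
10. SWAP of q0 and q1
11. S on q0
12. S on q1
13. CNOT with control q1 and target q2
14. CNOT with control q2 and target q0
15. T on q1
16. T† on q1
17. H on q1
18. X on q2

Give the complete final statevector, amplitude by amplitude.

The resulting statevector has amplitude sqrt(2)/2 on |001>, sqrt(2)/2 on |011>, and 0 on every other basis state. Key observation: gates 2-9 undo each other exactly, leaving only the rest of the circuit to track.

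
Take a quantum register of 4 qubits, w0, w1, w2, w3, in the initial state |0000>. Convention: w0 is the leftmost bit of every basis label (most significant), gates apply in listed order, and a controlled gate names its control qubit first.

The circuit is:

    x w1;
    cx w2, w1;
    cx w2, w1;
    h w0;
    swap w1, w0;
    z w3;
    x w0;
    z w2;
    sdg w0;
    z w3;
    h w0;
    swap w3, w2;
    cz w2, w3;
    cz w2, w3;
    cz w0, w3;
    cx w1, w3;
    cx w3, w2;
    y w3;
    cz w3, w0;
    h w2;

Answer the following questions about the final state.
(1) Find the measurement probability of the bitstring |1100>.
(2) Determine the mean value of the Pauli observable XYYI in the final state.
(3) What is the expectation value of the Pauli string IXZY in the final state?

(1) The probability of measuring |1100> is 1/8. Key observation: the block from step 2 through step 3 cancels to the identity and can be dropped.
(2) The observable XYYI averages to 0.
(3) The observable IXZY averages to 0.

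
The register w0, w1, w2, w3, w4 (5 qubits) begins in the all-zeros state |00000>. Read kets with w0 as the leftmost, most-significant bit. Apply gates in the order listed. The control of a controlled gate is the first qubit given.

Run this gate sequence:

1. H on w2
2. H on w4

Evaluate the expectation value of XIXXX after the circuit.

The observable XIXXX averages to 0.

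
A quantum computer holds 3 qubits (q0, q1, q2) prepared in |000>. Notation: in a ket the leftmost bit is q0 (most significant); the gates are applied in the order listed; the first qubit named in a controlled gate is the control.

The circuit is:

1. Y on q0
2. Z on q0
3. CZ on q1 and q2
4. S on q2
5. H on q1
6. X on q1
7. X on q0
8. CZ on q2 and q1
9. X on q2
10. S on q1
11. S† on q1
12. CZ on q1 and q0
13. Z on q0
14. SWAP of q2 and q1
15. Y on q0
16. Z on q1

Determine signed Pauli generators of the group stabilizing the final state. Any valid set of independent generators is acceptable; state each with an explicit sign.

The stabilizer group can be generated by +IIX, -ZII, -IZI, among other valid generating sets.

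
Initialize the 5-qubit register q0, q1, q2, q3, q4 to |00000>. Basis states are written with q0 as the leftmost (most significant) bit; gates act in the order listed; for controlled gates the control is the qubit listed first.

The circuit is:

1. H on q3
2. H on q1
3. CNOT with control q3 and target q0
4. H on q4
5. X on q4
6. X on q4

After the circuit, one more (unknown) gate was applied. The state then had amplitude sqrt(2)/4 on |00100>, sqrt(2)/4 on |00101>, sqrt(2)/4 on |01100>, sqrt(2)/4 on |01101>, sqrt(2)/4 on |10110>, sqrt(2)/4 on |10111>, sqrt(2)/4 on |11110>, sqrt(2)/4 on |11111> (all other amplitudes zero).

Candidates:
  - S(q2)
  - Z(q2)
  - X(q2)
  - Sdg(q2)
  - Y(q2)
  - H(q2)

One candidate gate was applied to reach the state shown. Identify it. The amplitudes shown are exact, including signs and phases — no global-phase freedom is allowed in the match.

The unique candidate consistent with the amplitudes is X(q2). Key observation: gates 5-6 undo each other exactly, leaving only the rest of the circuit to track.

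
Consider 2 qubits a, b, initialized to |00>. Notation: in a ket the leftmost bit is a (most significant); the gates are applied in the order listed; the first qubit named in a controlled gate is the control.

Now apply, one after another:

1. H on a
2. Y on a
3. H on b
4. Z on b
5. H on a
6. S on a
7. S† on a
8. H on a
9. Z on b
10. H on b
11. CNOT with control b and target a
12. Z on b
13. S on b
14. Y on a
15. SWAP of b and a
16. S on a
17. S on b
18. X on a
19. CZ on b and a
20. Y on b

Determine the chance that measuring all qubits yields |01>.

A full measurement returns |01> with probability 0. Key observation: steps 3-10 multiply out to the identity, so the circuit reduces to the remaining gates.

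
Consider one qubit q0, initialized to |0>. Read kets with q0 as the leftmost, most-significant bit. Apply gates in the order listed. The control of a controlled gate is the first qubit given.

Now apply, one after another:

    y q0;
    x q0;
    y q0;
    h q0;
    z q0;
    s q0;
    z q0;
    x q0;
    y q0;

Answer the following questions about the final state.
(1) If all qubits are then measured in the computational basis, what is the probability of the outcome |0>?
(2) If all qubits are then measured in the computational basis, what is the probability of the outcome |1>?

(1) The probability of measuring |0> is 1/2.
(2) Outcome |1> occurs with probability 1/2.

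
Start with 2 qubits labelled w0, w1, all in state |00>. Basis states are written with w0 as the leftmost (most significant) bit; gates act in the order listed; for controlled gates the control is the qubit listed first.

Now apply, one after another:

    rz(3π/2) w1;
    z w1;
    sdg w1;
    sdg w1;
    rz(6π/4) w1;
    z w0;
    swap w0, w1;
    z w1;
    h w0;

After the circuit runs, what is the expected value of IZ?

In the final state, IZ has expectation 1.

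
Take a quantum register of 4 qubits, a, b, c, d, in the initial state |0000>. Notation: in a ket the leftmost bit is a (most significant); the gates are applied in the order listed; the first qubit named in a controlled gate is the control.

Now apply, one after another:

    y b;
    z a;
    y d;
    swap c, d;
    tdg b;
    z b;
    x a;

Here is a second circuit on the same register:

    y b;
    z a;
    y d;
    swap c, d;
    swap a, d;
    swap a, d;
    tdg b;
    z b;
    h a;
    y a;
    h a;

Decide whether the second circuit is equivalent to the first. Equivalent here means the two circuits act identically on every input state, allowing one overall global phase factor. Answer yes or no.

No, they are not equivalent — no single phase factor reconciles the two unitaries.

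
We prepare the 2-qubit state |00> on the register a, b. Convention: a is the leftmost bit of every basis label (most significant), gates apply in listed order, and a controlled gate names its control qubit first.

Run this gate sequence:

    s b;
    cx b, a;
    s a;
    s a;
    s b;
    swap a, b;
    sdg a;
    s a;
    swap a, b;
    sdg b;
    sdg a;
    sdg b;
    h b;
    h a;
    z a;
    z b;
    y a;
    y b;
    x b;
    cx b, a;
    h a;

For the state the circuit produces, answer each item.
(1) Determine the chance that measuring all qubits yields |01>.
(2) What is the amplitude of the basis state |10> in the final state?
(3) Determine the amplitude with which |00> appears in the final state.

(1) A full measurement returns |01> with probability 1/2. Key observation: the block from step 4 through step 11 cancels to the identity and can be dropped.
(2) |10> carries amplitude 0 in the final state.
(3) |00> carries amplitude -sqrt(2)/2 in the final state.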